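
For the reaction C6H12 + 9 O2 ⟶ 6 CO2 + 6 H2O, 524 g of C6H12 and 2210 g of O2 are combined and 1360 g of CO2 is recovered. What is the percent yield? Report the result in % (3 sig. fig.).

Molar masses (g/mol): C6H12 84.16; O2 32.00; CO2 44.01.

n(C6H12) = 524.0 / 84.16 = 6.226 mol
n(O2) = 2210 / 32.00 = 69.06 mol
n/ν → C6H12: 6.226, O2: 7.673; C6H12 is limiting.
theoretical n(CO2) = (6/1) × 6.226 = 37.36 mol → 1644 g
% yield = 1360 / 1644 × 100 = 82.73 %

82.7 %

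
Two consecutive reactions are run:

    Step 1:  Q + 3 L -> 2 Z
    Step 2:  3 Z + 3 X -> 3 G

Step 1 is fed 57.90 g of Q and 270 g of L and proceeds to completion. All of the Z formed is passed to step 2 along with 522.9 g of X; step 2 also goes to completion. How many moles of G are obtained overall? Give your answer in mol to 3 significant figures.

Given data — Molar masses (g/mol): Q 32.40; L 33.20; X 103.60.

Step 1:
n(Q) = 57.90 / 32.40 = 1.787 mol
n(L) = 270.0 / 33.20 = 8.133 mol
n/ν for Q = 1.787/1 = 1.787
n/ν for L = 8.133/3 = 2.711
Smallest n/ν is Q → limiting reagent.
n(Z) produced = (2/1) × 1.787 = 3.574 mol
Step 2:
n(Z) available = 3.574 mol
n(X) = 522.9 / 103.60 = 5.047 mol
n/ν for Z = 3.574/3 = 1.191
n/ν for X = 5.047/3 = 1.682
Smallest n/ν is Z → limiting reagent.
n(G) = (3/3) × 3.574 = 3.574 mol

3.57 mol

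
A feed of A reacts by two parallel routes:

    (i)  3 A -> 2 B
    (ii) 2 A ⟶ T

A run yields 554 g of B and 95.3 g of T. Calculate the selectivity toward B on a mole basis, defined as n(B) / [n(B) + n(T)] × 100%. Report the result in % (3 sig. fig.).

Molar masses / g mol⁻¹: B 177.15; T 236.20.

n(B) = 554 / 177.15 = 3.127 mol
n(T) = 95.3 / 236.20 = 0.4035 mol
selectivity = 3.127/(3.127+0.4035) × 100 = 88.57 %

88.6 %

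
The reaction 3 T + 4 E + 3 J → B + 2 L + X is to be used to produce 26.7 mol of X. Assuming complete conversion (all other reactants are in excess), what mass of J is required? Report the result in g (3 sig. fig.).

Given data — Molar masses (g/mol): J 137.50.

n(X) = 26.70 mol
n(J) = (3/1) × 26.70 = 80.10 mol
mass = 80.10 × 137.50 = 11010 g

11000 g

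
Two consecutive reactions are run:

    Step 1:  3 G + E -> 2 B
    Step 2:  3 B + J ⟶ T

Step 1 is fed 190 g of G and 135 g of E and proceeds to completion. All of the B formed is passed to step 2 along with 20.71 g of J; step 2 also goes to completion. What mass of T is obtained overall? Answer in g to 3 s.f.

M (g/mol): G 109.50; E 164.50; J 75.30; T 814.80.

Step 1:
n(G) = 190.0 / 109.50 = 1.735 mol
n(E) = 135.0 / 164.50 = 0.8207 mol
n/ν for G = 1.735/3 = 0.5783
n/ν for E = 0.8207/1 = 0.8207
Smallest n/ν is G → limiting reagent.
n(B) produced = (2/3) × 1.735 = 1.157 mol
Step 2:
n(B) available = 1.157 mol
n(J) = 20.71 / 75.30 = 0.2750 mol
n/ν for B = 1.157/3 = 0.3857
n/ν for J = 0.2750/1 = 0.2750
Smallest n/ν is J → limiting reagent.
n(T) = (1/1) × 0.2750 = 0.2750 mol
mass = 0.2750 × 814.80 = 224.1 g

224 g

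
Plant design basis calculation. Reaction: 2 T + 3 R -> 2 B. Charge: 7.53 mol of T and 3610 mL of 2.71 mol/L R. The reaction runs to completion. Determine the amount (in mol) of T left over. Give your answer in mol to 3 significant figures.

1.01 mol

n(T) = 7.530 mol
n(R) = 2.71 × 3610/1000 = 9.783 mol
n/ν for T = 7.530/2 = 3.765
n/ν for R = 9.783/3 = 3.261
Smallest n/ν is R → limiting reagent.
T consumed = (2/3) × 9.783 = 6.522 mol
T remaining = 7.530 − 6.522 = 1.008 mol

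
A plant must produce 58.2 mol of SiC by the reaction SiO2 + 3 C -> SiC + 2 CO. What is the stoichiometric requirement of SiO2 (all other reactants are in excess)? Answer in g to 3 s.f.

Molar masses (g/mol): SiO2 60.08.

3500 g

n(SiC) = 58.20 mol
n(SiO2) = (1/1) × 58.20 = 58.20 mol
mass = 58.20 × 60.08 = 3497 g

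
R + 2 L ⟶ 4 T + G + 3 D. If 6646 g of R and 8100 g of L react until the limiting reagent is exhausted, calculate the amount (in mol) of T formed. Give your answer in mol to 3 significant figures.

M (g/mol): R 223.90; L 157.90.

n(R) = 6646 / 223.90 = 29.68 mol
n(L) = 8100 / 157.90 = 51.30 mol
n/ν for R = 29.68/1 = 29.68
n/ν for L = 51.30/2 = 25.65
Smallest n/ν is L → limiting reagent.
n(T) = (4/2) × 51.30 = 102.6 mol

103 mol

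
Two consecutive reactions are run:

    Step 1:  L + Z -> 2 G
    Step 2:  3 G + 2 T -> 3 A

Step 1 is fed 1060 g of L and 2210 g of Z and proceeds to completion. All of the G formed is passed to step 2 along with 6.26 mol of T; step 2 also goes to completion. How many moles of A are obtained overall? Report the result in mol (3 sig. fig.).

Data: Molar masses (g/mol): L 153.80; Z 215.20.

Step 1:
n(L) = 1060 / 153.80 = 6.892 mol
n(Z) = 2210 / 215.20 = 10.27 mol
n/ν for L = 6.892/1 = 6.892
n/ν for Z = 10.27/1 = 10.27
Smallest n/ν is L → limiting reagent.
n(G) produced = (2/1) × 6.892 = 13.78 mol
Step 2:
n(G) available = 13.78 mol
n(T) = 6.260 mol
n/ν for G = 13.78/3 = 4.593
n/ν for T = 6.260/2 = 3.130
Smallest n/ν is T → limiting reagent.
n(A) = (3/2) × 6.260 = 9.390 mol

9.39 mol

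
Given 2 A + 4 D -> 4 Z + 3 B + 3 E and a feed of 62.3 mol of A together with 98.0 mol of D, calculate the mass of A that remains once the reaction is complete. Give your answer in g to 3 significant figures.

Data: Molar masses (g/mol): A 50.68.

674 g

n(A) = 62.30 mol
n(D) = 98.00 mol
n/ν for A = 62.30/2 = 31.15
n/ν for D = 98.00/4 = 24.50
Smallest n/ν is D → limiting reagent.
A consumed = (2/4) × 98.00 = 49.00 mol
A remaining = 62.30 − 49.00 = 13.30 mol
mass = 13.30 × 50.68 = 674.0 g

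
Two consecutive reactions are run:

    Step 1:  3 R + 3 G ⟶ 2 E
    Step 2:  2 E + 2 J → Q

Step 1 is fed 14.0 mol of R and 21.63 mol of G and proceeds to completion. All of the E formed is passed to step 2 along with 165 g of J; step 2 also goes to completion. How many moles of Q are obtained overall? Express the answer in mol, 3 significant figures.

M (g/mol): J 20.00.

Step 1:
n(R) = 14.00 mol
n(G) = 21.63 mol
n/ν → R: 4.667, G: 7.210; R is limiting.
n(E) produced = (2/3) × 14.00 = 9.333 mol
Step 2:
n(E) available = 9.333 mol
n(J) = 165.0 / 20.00 = 8.250 mol
n/ν → E: 4.667, J: 4.125; J is limiting.
n(Q) = (1/2) × 8.250 = 4.125 mol

4.13 mol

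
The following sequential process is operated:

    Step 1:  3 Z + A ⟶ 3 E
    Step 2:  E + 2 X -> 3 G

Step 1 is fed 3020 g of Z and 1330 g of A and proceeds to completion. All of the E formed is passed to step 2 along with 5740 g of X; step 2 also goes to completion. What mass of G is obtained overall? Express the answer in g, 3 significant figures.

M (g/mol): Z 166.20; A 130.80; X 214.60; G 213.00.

Step 1:
n(Z) = 3020 / 166.20 = 18.17 mol
n(A) = 1330 / 130.80 = 10.17 mol
n/ν for Z = 18.17/3 = 6.057
n/ν for A = 10.17/1 = 10.17
Smallest n/ν is Z → limiting reagent.
n(E) produced = (3/3) × 18.17 = 18.17 mol
Step 2:
n(E) available = 18.17 mol
n(X) = 5740 / 214.60 = 26.75 mol
n/ν for E = 18.17/1 = 18.17
n/ν for X = 26.75/2 = 13.38
Smallest n/ν is X → limiting reagent.
n(G) = (3/2) × 26.75 = 40.13 mol
mass = 40.13 × 213.00 = 8548 g

8550 g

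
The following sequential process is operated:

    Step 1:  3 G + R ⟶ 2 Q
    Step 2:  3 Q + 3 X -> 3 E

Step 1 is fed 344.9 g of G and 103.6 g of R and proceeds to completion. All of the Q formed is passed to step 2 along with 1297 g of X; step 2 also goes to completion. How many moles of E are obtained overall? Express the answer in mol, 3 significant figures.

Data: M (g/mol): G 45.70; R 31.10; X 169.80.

Step 1:
n(G) = 344.9 / 45.70 = 7.547 mol
n(R) = 103.6 / 31.10 = 3.331 mol
n/ν for G = 7.547/3 = 2.516
n/ν for R = 3.331/1 = 3.331
Smallest n/ν is G → limiting reagent.
n(Q) produced = (2/3) × 7.547 = 5.031 mol
Step 2:
n(Q) available = 5.031 mol
n(X) = 1297 / 169.80 = 7.638 mol
n/ν for Q = 5.031/3 = 1.677
n/ν for X = 7.638/3 = 2.546
Smallest n/ν is Q → limiting reagent.
n(E) = (3/3) × 5.031 = 5.031 mol

5.03 mol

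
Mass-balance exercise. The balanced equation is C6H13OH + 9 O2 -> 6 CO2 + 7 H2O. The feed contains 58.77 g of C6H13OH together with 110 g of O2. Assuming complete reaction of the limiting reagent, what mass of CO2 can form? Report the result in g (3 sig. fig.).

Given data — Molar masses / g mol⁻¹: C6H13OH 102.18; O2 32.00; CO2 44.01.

101 g

n(C6H13OH) = 58.77 / 102.18 = 0.5752 mol
n(O2) = 110.0 / 32.00 = 3.438 mol
n/ν → C6H13OH: 0.5752, O2: 0.3820; O2 is limiting.
n(CO2) = (6/9) × 3.438 = 2.292 mol
mass = 2.292 × 44.01 = 100.9 g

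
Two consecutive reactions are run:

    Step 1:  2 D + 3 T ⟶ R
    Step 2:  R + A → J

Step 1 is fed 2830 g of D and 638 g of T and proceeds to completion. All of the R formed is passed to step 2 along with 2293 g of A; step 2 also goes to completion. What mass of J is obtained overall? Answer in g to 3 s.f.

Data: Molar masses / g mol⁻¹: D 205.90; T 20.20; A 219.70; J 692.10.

4760 g

Step 1:
n(D) = 2830 / 205.90 = 13.74 mol
n(T) = 638.0 / 20.20 = 31.58 mol
n/ν for D = 13.74/2 = 6.870
n/ν for T = 31.58/3 = 10.53
Smallest n/ν is D → limiting reagent.
n(R) produced = (1/2) × 13.74 = 6.870 mol
Step 2:
n(R) available = 6.870 mol
n(A) = 2293 / 219.70 = 10.44 mol
n/ν for R = 6.870/1 = 6.870
n/ν for A = 10.44/1 = 10.44
Smallest n/ν is R → limiting reagent.
n(J) = (1/1) × 6.870 = 6.870 mol
mass = 6.870 × 692.10 = 4755 g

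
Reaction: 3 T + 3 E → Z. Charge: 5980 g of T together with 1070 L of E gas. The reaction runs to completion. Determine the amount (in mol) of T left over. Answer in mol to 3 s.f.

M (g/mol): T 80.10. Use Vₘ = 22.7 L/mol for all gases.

27.5 mol

n(T) = 5980 / 80.10 = 74.66 mol
n(E) = 1070 / 22.7 = 47.14 mol
n/ν for T = 74.66/3 = 24.89
n/ν for E = 47.14/3 = 15.71
Smallest n/ν is E → limiting reagent.
T consumed = (3/3) × 47.14 = 47.14 mol
T remaining = 74.66 − 47.14 = 27.52 mol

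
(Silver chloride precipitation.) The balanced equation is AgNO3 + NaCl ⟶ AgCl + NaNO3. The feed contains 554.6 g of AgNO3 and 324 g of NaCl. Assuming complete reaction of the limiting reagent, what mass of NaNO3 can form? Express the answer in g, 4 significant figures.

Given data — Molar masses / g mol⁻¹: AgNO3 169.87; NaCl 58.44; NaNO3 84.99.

n(AgNO3) = 554.6 / 169.87 = 3.265 mol
n(NaCl) = 324.0 / 58.44 = 5.544 mol
n/ν for AgNO3 = 3.265/1 = 3.265
n/ν for NaCl = 5.544/1 = 5.544
Smallest n/ν is AgNO3 → limiting reagent.
n(NaNO3) = (1/1) × 3.265 = 3.265 mol
mass = 3.265 × 84.99 = 277.5 g

277.5 g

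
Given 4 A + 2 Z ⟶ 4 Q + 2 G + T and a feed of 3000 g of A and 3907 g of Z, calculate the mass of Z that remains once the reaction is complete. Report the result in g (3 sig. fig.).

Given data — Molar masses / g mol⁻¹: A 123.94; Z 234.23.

n(A) = 3000 / 123.94 = 24.21 mol
n(Z) = 3907 / 234.23 = 16.68 mol
n/ν → A: 6.053, Z: 8.340; A is limiting.
Z consumed = (2/4) × 24.21 = 12.11 mol
Z remaining = 16.68 − 12.11 = 4.570 mol
mass = 4.570 × 234.23 = 1070 g

1070 g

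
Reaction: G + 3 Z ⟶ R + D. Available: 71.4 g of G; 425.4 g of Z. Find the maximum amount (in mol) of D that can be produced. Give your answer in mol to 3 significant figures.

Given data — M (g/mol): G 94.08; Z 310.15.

0.457 mol

n(G) = 71.40 / 94.08 = 0.7589 mol
n(Z) = 425.4 / 310.15 = 1.372 mol
n/ν for G = 0.7589/1 = 0.7589
n/ν for Z = 1.372/3 = 0.4573
Smallest n/ν is Z → limiting reagent.
n(D) = (1/3) × 1.372 = 0.4573 mol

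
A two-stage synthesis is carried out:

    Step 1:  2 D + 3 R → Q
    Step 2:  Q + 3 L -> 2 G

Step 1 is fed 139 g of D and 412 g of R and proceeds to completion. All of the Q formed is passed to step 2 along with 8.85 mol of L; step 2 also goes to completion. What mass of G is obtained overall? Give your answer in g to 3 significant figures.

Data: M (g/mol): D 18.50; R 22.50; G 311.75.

1840 g

Step 1:
n(D) = 139.0 / 18.50 = 7.514 mol
n(R) = 412.0 / 22.50 = 18.31 mol
n/ν for D = 7.514/2 = 3.757
n/ν for R = 18.31/3 = 6.103
Smallest n/ν is D → limiting reagent.
n(Q) produced = (1/2) × 7.514 = 3.757 mol
Step 2:
n(Q) available = 3.757 mol
n(L) = 8.850 mol
n/ν for Q = 3.757/1 = 3.757
n/ν for L = 8.850/3 = 2.950
Smallest n/ν is L → limiting reagent.
n(G) = (2/3) × 8.850 = 5.900 mol
mass = 5.900 × 311.75 = 1839 g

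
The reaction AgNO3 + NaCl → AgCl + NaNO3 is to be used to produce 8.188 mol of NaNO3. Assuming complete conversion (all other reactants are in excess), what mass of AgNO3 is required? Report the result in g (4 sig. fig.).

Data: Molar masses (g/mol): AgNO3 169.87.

1391 g

n(NaNO3) = 8.188 mol
n(AgNO3) = (1/1) × 8.188 = 8.188 mol
mass = 8.188 × 169.87 = 1391 g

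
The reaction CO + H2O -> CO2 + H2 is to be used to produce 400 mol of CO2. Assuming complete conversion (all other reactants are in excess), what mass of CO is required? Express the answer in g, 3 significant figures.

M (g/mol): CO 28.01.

n(CO2) = 400.0 mol
n(CO) = (1/1) × 400.0 = 400.0 mol
mass = 400.0 × 28.01 = 11200 g

11200 g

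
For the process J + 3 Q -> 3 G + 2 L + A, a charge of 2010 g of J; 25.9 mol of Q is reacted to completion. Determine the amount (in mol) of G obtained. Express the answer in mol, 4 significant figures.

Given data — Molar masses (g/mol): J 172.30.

n(J) = 2010 / 172.30 = 11.67 mol
n(Q) = 25.90 mol
n/ν for J = 11.67/1 = 11.67
n/ν for Q = 25.90/3 = 8.633
Smallest n/ν is Q → limiting reagent.
n(G) = (3/3) × 25.90 = 25.90 mol

25.90 mol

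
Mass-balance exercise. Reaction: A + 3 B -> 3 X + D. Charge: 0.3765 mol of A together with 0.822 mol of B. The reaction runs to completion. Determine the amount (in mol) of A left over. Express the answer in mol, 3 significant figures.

0.103 mol

n(A) = 0.3765 mol
n(B) = 0.8220 mol
n/ν for A = 0.3765/1 = 0.3765
n/ν for B = 0.8220/3 = 0.2740
Smallest n/ν is B → limiting reagent.
A consumed = (1/3) × 0.8220 = 0.2740 mol
A remaining = 0.3765 − 0.2740 = 0.1025 mol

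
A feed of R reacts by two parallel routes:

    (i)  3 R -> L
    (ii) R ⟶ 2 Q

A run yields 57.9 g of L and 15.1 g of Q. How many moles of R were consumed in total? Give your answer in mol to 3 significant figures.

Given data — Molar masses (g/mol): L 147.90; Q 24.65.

1.48 mol

n(L) = 57.9 / 147.90 = 0.3915 mol
n(Q) = 15.1 / 24.65 = 0.6126 mol
n(R) via (i) = (3/1)×0.3915 = 1.175 mol
n(R) via (ii) = (1/2)×0.6126 = 0.3063 mol
total n(R) = 1.175 + 0.3063 = 1.481 mol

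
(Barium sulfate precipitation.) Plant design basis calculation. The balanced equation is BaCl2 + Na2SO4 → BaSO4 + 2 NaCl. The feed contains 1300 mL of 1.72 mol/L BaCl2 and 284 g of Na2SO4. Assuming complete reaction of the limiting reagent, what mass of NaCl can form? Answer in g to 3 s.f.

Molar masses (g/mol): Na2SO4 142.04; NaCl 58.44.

234 g

n(BaCl2) = 1.72 × 1300/1000 = 2.236 mol
n(Na2SO4) = 284.0 / 142.04 = 1.999 mol
n/ν → BaCl2: 2.236, Na2SO4: 1.999; Na2SO4 is limiting.
n(NaCl) = (2/1) × 1.999 = 3.998 mol
mass = 3.998 × 58.44 = 233.6 g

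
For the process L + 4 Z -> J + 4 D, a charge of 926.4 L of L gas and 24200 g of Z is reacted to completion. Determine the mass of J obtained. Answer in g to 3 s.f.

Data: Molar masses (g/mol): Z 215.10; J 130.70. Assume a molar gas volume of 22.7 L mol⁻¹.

n(L) = 926.4 / 22.7 = 40.81 mol
n(Z) = 24200 / 215.10 = 112.5 mol
n/ν for L = 40.81/1 = 40.81
n/ν for Z = 112.5/4 = 28.13
Smallest n/ν is Z → limiting reagent.
n(J) = (1/4) × 112.5 = 28.13 mol
mass = 28.13 × 130.70 = 3677 g

3680 g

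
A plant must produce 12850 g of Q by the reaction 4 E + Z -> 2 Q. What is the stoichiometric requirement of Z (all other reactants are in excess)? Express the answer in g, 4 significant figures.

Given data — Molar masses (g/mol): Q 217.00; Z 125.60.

3719 g

n(Q) = 12850 / 217.00 = 59.22 mol
n(Z) = (1/2) × 59.22 = 29.61 mol
mass = 29.61 × 125.60 = 3719 g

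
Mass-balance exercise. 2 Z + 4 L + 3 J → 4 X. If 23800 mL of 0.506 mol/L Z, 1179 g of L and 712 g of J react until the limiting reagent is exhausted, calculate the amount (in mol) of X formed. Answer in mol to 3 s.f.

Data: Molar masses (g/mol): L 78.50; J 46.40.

n(Z) = 0.506 × 23800/1000 = 12.04 mol
n(L) = 1179 / 78.50 = 15.02 mol
n(J) = 712.0 / 46.40 = 15.34 mol
n/ν → Z: 6.020, L: 3.755, J: 5.113; L is limiting.
n(X) = (4/4) × 15.02 = 15.02 mol

15.0 mol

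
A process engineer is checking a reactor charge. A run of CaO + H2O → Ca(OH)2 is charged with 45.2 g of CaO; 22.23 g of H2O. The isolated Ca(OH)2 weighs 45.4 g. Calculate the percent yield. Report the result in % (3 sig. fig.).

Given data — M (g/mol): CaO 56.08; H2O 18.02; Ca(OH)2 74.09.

n(CaO) = 45.20 / 56.08 = 0.8060 mol
n(H2O) = 22.23 / 18.02 = 1.234 mol
n/ν for CaO = 0.8060/1 = 0.8060
n/ν for H2O = 1.234/1 = 1.234
Smallest n/ν is CaO → limiting reagent.
theoretical n(Ca(OH)2) = (1/1) × 0.8060 = 0.8060 mol → 59.72 g
% yield = 45.4 / 59.72 × 100 = 76.02 %

76.0 %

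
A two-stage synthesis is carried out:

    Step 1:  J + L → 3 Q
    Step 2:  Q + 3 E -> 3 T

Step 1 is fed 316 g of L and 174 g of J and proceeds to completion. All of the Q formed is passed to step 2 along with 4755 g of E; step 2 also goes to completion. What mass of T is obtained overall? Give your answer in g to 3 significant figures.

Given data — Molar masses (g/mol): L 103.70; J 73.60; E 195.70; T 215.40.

Step 1:
n(L) = 316.0 / 103.70 = 3.047 mol
n(J) = 174.0 / 73.60 = 2.364 mol
n/ν for L = 3.047/1 = 3.047
n/ν for J = 2.364/1 = 2.364
Smallest n/ν is J → limiting reagent.
n(Q) produced = (3/1) × 2.364 = 7.092 mol
Step 2:
n(Q) available = 7.092 mol
n(E) = 4755 / 195.70 = 24.30 mol
n/ν for Q = 7.092/1 = 7.092
n/ν for E = 24.30/3 = 8.100
Smallest n/ν is Q → limiting reagent.
n(T) = (3/1) × 7.092 = 21.28 mol
mass = 21.28 × 215.40 = 4584 g

4580 g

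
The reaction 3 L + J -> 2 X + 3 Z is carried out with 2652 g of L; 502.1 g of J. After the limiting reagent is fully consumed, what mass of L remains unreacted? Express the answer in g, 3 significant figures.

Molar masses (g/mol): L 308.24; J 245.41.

n(L) = 2652 / 308.24 = 8.604 mol
n(J) = 502.1 / 245.41 = 2.046 mol
n/ν for L = 8.604/3 = 2.868
n/ν for J = 2.046/1 = 2.046
Smallest n/ν is J → limiting reagent.
L consumed = (3/1) × 2.046 = 6.138 mol
L remaining = 8.604 − 6.138 = 2.466 mol
mass = 2.466 × 308.24 = 760.1 g

760 g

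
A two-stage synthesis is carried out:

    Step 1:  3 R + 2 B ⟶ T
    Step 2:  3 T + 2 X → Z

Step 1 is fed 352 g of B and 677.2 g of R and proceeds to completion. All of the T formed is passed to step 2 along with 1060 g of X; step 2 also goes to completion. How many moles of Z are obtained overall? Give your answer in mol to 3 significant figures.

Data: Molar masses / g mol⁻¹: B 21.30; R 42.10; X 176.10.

1.79 mol

Step 1:
n(B) = 352.0 / 21.30 = 16.53 mol
n(R) = 677.2 / 42.10 = 16.09 mol
n/ν for B = 16.53/2 = 8.265
n/ν for R = 16.09/3 = 5.363
Smallest n/ν is R → limiting reagent.
n(T) produced = (1/3) × 16.09 = 5.363 mol
Step 2:
n(T) available = 5.363 mol
n(X) = 1060 / 176.10 = 6.019 mol
n/ν for T = 5.363/3 = 1.788
n/ν for X = 6.019/2 = 3.010
Smallest n/ν is T → limiting reagent.
n(Z) = (1/3) × 5.363 = 1.788 mol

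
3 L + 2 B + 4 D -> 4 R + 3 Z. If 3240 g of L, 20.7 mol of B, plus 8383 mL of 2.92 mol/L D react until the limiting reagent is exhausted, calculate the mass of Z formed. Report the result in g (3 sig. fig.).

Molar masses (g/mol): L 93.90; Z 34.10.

626 g

n(L) = 3240 / 93.90 = 34.50 mol
n(B) = 20.70 mol
n(D) = 2.92 × 8383/1000 = 24.48 mol
n/ν → L: 11.50, B: 10.35, D: 6.120; D is limiting.
n(Z) = (3/4) × 24.48 = 18.36 mol
mass = 18.36 × 34.10 = 626.1 g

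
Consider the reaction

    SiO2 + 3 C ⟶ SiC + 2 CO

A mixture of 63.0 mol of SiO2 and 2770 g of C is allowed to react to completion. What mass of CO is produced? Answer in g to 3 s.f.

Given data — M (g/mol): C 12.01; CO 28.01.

n(SiO2) = 63.00 mol
n(C) = 2770 / 12.01 = 230.6 mol
n/ν for SiO2 = 63.00/1 = 63.00
n/ν for C = 230.6/3 = 76.87
Smallest n/ν is SiO2 → limiting reagent.
n(CO) = (2/1) × 63.00 = 126.0 mol
mass = 126.0 × 28.01 = 3529 g

3530 g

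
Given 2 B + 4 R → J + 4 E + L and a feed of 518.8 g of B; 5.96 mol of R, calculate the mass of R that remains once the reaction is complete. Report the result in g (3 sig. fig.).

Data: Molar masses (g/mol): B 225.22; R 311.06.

n(B) = 518.8 / 225.22 = 2.304 mol
n(R) = 5.960 mol
n/ν for B = 2.304/2 = 1.152
n/ν for R = 5.960/4 = 1.490
Smallest n/ν is B → limiting reagent.
R consumed = (4/2) × 2.304 = 4.608 mol
R remaining = 5.960 − 4.608 = 1.352 mol
mass = 1.352 × 311.06 = 420.6 g

421 g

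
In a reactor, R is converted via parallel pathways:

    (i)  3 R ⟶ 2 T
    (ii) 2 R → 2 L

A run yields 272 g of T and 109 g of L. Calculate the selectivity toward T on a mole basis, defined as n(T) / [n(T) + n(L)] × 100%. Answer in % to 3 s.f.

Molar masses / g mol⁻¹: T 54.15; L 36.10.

62.5 %

n(T) = 272 / 54.15 = 5.023 mol
n(L) = 109 / 36.10 = 3.019 mol
selectivity = 5.023/(5.023+3.019) × 100 = 62.46 %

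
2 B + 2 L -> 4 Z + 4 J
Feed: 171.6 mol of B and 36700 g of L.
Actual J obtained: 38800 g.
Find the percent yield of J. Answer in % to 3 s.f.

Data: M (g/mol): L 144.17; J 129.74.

n(B) = 171.6 mol
n(L) = 36700 / 144.17 = 254.6 mol
n/ν for B = 171.6/2 = 85.80
n/ν for L = 254.6/2 = 127.3
Smallest n/ν is B → limiting reagent.
theoretical n(J) = (4/2) × 171.6 = 343.2 mol → 44530 g
% yield = 38800 / 44530 × 100 = 87.13 %

87.1 %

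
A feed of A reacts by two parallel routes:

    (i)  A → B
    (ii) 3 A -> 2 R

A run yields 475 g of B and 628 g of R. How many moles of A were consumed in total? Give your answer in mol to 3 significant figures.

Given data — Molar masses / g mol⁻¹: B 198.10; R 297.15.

n(B) = 475 / 198.10 = 2.398 mol
n(R) = 628 / 297.15 = 2.113 mol
n(A) via (i) = (1/1)×2.398 = 2.398 mol
n(A) via (ii) = (3/2)×2.113 = 3.170 mol
total n(A) = 2.398 + 3.170 = 5.568 mol

5.57 mol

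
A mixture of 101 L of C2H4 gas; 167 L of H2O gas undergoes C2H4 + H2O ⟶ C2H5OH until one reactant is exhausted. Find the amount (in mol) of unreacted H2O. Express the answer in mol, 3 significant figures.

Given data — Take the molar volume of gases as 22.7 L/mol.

n(C2H4) = 101.0 / 22.7 = 4.449 mol
n(H2O) = 167.0 / 22.7 = 7.357 mol
n/ν → C2H4: 4.449, H2O: 7.357; C2H4 is limiting.
H2O consumed = (1/1) × 4.449 = 4.449 mol
H2O remaining = 7.357 − 4.449 = 2.908 mol

2.91 mol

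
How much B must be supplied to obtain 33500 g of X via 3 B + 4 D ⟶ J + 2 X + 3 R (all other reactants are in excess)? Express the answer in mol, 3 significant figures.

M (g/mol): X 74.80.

672 mol

n(X) = 33500 / 74.80 = 447.9 mol
n(B) = (3/2) × 447.9 = 671.9 mol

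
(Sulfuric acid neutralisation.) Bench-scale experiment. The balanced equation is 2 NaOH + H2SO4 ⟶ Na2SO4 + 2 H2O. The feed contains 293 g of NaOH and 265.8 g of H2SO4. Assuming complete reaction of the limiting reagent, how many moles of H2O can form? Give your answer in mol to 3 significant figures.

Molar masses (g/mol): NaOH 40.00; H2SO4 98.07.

5.42 mol

n(NaOH) = 293.0 / 40.00 = 7.325 mol
n(H2SO4) = 265.8 / 98.07 = 2.710 mol
n/ν → NaOH: 3.663, H2SO4: 2.710; H2SO4 is limiting.
n(H2O) = (2/1) × 2.710 = 5.420 mol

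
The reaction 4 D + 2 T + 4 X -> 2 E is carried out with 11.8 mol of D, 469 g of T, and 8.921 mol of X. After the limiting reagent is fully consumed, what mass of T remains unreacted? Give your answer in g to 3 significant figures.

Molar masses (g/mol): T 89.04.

71.8 g

n(D) = 11.80 mol
n(T) = 469.0 / 89.04 = 5.267 mol
n(X) = 8.921 mol
n/ν → D: 2.950, T: 2.634, X: 2.230; X is limiting.
T consumed = (2/4) × 8.921 = 4.461 mol
T remaining = 5.267 − 4.461 = 0.8060 mol
mass = 0.8060 × 89.04 = 71.77 g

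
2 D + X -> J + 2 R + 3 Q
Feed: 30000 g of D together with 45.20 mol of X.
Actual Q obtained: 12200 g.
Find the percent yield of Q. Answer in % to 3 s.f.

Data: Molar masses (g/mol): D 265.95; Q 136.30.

n(D) = 30000 / 265.95 = 112.8 mol
n(X) = 45.20 mol
n/ν → D: 56.40, X: 45.20; X is limiting.
theoretical n(Q) = (3/1) × 45.20 = 135.6 mol → 18480 g
% yield = 12200 / 18480 × 100 = 66.02 %

66.0 %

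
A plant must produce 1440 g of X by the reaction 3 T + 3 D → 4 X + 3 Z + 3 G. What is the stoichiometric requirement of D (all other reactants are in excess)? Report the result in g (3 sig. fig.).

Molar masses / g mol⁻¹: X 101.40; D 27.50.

293 g

n(X) = 1440 / 101.40 = 14.20 mol
n(D) = (3/4) × 14.20 = 10.65 mol
mass = 10.65 × 27.50 = 292.9 g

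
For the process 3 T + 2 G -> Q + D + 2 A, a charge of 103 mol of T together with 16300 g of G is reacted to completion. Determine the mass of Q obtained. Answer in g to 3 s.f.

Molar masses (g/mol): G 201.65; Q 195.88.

6730 g

n(T) = 103.0 mol
n(G) = 16300 / 201.65 = 80.83 mol
n/ν for T = 103.0/3 = 34.33
n/ν for G = 80.83/2 = 40.42
Smallest n/ν is T → limiting reagent.
n(Q) = (1/3) × 103.0 = 34.33 mol
mass = 34.33 × 195.88 = 6725 g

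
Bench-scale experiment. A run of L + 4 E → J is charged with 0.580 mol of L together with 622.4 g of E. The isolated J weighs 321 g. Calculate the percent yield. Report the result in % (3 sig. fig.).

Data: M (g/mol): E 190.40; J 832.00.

66.5 %

n(L) = 0.5800 mol
n(E) = 622.4 / 190.40 = 3.269 mol
n/ν → L: 0.5800, E: 0.8173; L is limiting.
theoretical n(J) = (1/1) × 0.5800 = 0.5800 mol → 482.6 g
% yield = 321 / 482.6 × 100 = 66.51 %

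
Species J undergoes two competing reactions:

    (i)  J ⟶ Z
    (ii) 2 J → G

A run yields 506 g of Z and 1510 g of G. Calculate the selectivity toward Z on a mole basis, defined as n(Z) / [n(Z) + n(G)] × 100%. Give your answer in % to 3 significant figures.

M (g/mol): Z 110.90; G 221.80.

n(Z) = 506 / 110.90 = 4.563 mol
n(G) = 1510 / 221.80 = 6.808 mol
selectivity = 4.563/(4.563+6.808) × 100 = 40.13 %

40.1 %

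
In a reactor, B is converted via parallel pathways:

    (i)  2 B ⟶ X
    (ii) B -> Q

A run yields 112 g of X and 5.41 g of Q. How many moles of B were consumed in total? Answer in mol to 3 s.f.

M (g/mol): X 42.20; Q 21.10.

n(X) = 112 / 42.20 = 2.654 mol
n(Q) = 5.41 / 21.10 = 0.2564 mol
n(B) via (i) = (2/1)×2.654 = 5.308 mol
n(B) via (ii) = (1/1)×0.2564 = 0.2564 mol
total n(B) = 5.308 + 0.2564 = 5.564 mol

5.56 mol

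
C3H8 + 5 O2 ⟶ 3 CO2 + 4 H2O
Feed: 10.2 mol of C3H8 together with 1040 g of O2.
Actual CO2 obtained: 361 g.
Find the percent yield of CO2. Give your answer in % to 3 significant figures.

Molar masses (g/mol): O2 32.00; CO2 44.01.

n(C3H8) = 10.20 mol
n(O2) = 1040 / 32.00 = 32.50 mol
n/ν for C3H8 = 10.20/1 = 10.20
n/ν for O2 = 32.50/5 = 6.500
Smallest n/ν is O2 → limiting reagent.
theoretical n(CO2) = (3/5) × 32.50 = 19.50 mol → 858.2 g
% yield = 361 / 858.2 × 100 = 42.06 %

42.1 %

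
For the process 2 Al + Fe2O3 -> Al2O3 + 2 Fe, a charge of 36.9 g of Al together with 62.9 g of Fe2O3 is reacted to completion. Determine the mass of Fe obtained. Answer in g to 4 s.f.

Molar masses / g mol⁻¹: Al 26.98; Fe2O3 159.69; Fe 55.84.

43.99 g

n(Al) = 36.90 / 26.98 = 1.368 mol
n(Fe2O3) = 62.90 / 159.69 = 0.3939 mol
n/ν → Al: 0.6840, Fe2O3: 0.3939; Fe2O3 is limiting.
n(Fe) = (2/1) × 0.3939 = 0.7878 mol
mass = 0.7878 × 55.84 = 43.99 g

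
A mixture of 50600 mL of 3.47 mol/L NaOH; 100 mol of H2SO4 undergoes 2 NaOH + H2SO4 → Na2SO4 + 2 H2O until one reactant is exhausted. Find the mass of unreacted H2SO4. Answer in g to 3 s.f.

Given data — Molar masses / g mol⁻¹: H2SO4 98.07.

1200 g

n(NaOH) = 3.47 × 50600/1000 = 175.6 mol
n(H2SO4) = 100.0 mol
n/ν for NaOH = 175.6/2 = 87.80
n/ν for H2SO4 = 100.0/1 = 100.0
Smallest n/ν is NaOH → limiting reagent.
H2SO4 consumed = (1/2) × 175.6 = 87.80 mol
H2SO4 remaining = 100.0 − 87.80 = 12.20 mol
mass = 12.20 × 98.07 = 1196 g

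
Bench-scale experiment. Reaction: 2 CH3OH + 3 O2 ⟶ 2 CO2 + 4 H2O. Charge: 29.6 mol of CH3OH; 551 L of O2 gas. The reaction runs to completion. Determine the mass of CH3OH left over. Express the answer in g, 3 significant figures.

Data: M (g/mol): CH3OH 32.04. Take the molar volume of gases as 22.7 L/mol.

430 g

n(CH3OH) = 29.60 mol
n(O2) = 551.0 / 22.7 = 24.27 mol
n/ν → CH3OH: 14.80, O2: 8.090; O2 is limiting.
CH3OH consumed = (2/3) × 24.27 = 16.18 mol
CH3OH remaining = 29.60 − 16.18 = 13.42 mol
mass = 13.42 × 32.04 = 430.0 g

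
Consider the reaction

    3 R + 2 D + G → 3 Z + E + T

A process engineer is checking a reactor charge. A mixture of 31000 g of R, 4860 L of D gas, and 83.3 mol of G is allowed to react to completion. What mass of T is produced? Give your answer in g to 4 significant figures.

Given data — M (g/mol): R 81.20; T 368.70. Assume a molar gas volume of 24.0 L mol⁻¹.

30710 g

n(R) = 31000 / 81.20 = 381.8 mol
n(D) = 4860 / 24.0 = 202.5 mol
n(G) = 83.30 mol
n/ν → R: 127.3, D: 101.3, G: 83.30; G is limiting.
n(T) = (1/1) × 83.30 = 83.30 mol
mass = 83.30 × 368.70 = 30710 g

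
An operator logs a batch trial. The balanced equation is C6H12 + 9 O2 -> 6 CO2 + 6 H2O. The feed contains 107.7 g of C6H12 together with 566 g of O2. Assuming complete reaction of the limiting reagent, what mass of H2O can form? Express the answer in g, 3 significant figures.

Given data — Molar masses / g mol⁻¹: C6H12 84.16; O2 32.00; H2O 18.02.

n(C6H12) = 107.7 / 84.16 = 1.280 mol
n(O2) = 566.0 / 32.00 = 17.69 mol
n/ν for C6H12 = 1.280/1 = 1.280
n/ν for O2 = 17.69/9 = 1.966
Smallest n/ν is C6H12 → limiting reagent.
n(H2O) = (6/1) × 1.280 = 7.680 mol
mass = 7.680 × 18.02 = 138.4 g

138 g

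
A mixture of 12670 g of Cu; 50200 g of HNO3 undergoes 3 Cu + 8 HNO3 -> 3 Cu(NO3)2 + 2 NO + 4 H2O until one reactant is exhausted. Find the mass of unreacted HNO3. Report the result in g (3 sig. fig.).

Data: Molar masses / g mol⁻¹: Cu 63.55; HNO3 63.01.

n(Cu) = 12670 / 63.55 = 199.4 mol
n(HNO3) = 50200 / 63.01 = 796.7 mol
n/ν for Cu = 199.4/3 = 66.47
n/ν for HNO3 = 796.7/8 = 99.59
Smallest n/ν is Cu → limiting reagent.
HNO3 consumed = (8/3) × 199.4 = 531.7 mol
HNO3 remaining = 796.7 − 531.7 = 265.0 mol
mass = 265.0 × 63.01 = 16700 g

16700 g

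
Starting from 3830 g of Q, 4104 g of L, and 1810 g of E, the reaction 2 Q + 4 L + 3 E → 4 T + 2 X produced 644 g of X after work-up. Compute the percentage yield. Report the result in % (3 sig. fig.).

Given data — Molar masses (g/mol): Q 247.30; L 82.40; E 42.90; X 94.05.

n(Q) = 3830 / 247.30 = 15.49 mol
n(L) = 4104 / 82.40 = 49.81 mol
n(E) = 1810 / 42.90 = 42.19 mol
n/ν → Q: 7.745, L: 12.45, E: 14.06; Q is limiting.
theoretical n(X) = (2/2) × 15.49 = 15.49 mol → 1457 g
% yield = 644 / 1457 × 100 = 44.20 %

44.2 %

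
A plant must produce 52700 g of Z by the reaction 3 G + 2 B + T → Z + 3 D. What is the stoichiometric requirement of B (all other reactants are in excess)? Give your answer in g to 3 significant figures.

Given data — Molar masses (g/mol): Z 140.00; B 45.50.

34300 g

n(Z) = 52700 / 140.00 = 376.4 mol
n(B) = (2/1) × 376.4 = 752.8 mol
mass = 752.8 × 45.50 = 34250 g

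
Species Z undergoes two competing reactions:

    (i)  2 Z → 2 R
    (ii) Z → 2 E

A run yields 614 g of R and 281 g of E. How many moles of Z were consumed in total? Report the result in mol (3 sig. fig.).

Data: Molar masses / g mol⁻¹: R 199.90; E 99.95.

4.48 mol

n(R) = 614 / 199.90 = 3.072 mol
n(E) = 281 / 99.95 = 2.811 mol
n(Z) via (i) = (2/2)×3.072 = 3.072 mol
n(Z) via (ii) = (1/2)×2.811 = 1.406 mol
total n(Z) = 3.072 + 1.406 = 4.478 mol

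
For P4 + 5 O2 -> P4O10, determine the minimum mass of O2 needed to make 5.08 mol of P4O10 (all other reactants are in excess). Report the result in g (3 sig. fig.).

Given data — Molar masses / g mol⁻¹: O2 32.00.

n(P4O10) = 5.080 mol
n(O2) = (5/1) × 5.080 = 25.40 mol
mass = 25.40 × 32.00 = 812.8 g

813 g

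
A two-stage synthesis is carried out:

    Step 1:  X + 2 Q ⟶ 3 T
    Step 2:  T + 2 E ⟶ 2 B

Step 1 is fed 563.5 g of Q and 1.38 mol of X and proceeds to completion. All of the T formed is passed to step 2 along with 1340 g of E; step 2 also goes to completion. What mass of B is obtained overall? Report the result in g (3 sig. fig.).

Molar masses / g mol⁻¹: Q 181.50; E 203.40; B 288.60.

Step 1:
n(Q) = 563.5 / 181.50 = 3.105 mol
n(X) = 1.380 mol
n/ν for Q = 3.105/2 = 1.553
n/ν for X = 1.380/1 = 1.380
Smallest n/ν is X → limiting reagent.
n(T) produced = (3/1) × 1.380 = 4.140 mol
Step 2:
n(T) available = 4.140 mol
n(E) = 1340 / 203.40 = 6.588 mol
n/ν for T = 4.140/1 = 4.140
n/ν for E = 6.588/2 = 3.294
Smallest n/ν is E → limiting reagent.
n(B) = (2/2) × 6.588 = 6.588 mol
mass = 6.588 × 288.60 = 1901 g

1900 g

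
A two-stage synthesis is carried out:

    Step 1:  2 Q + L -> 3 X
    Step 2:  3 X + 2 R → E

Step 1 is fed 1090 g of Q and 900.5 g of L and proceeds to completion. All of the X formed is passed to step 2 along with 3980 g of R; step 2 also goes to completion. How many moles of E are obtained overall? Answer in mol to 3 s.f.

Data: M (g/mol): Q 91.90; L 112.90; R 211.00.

Step 1:
n(Q) = 1090 / 91.90 = 11.86 mol
n(L) = 900.5 / 112.90 = 7.976 mol
n/ν for Q = 11.86/2 = 5.930
n/ν for L = 7.976/1 = 7.976
Smallest n/ν is Q → limiting reagent.
n(X) produced = (3/2) × 11.86 = 17.79 mol
Step 2:
n(X) available = 17.79 mol
n(R) = 3980 / 211.00 = 18.86 mol
n/ν for X = 17.79/3 = 5.930
n/ν for R = 18.86/2 = 9.430
Smallest n/ν is X → limiting reagent.
n(E) = (1/3) × 17.79 = 5.930 mol

5.93 mol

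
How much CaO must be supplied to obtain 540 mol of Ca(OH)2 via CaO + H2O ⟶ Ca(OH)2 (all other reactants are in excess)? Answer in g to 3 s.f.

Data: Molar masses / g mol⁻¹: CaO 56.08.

n(Ca(OH)2) = 540.0 mol
n(CaO) = (1/1) × 540.0 = 540.0 mol
mass = 540.0 × 56.08 = 30280 g

30300 g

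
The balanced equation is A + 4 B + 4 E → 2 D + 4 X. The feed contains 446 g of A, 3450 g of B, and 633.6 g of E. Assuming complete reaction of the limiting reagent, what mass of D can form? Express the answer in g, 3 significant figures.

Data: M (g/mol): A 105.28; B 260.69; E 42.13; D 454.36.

n(A) = 446.0 / 105.28 = 4.236 mol
n(B) = 3450 / 260.69 = 13.23 mol
n(E) = 633.6 / 42.13 = 15.04 mol
n/ν for A = 4.236/1 = 4.236
n/ν for B = 13.23/4 = 3.308
n/ν for E = 15.04/4 = 3.760
Smallest n/ν is B → limiting reagent.
n(D) = (2/4) × 13.23 = 6.615 mol
mass = 6.615 × 454.36 = 3006 g

3010 g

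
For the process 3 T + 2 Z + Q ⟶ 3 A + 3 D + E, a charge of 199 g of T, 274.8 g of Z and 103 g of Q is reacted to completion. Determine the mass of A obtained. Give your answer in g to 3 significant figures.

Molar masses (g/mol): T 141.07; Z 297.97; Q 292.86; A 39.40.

41.6 g

n(T) = 199.0 / 141.07 = 1.411 mol
n(Z) = 274.8 / 297.97 = 0.9222 mol
n(Q) = 103.0 / 292.86 = 0.3517 mol
n/ν for T = 1.411/3 = 0.4703
n/ν for Z = 0.9222/2 = 0.4611
n/ν for Q = 0.3517/1 = 0.3517
Smallest n/ν is Q → limiting reagent.
n(A) = (3/1) × 0.3517 = 1.055 mol
mass = 1.055 × 39.40 = 41.57 g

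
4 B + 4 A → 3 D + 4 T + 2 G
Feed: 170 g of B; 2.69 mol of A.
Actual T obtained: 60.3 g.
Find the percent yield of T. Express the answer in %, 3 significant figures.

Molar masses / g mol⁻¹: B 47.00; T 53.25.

42.1 %

n(B) = 170.0 / 47.00 = 3.617 mol
n(A) = 2.690 mol
n/ν for B = 3.617/4 = 0.9043
n/ν for A = 2.690/4 = 0.6725
Smallest n/ν is A → limiting reagent.
theoretical n(T) = (4/4) × 2.690 = 2.690 mol → 143.2 g
% yield = 60.3 / 143.2 × 100 = 42.11 %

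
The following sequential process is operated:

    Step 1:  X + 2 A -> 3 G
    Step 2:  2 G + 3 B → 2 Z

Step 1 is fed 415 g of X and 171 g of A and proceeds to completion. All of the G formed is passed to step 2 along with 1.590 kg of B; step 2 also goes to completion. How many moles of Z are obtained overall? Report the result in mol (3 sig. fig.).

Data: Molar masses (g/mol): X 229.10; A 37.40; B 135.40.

Step 1:
n(X) = 415.0 / 229.10 = 1.811 mol
n(A) = 171.0 / 37.40 = 4.572 mol
n/ν for X = 1.811/1 = 1.811
n/ν for A = 4.572/2 = 2.286
Smallest n/ν is X → limiting reagent.
n(G) produced = (3/1) × 1.811 = 5.433 mol
Step 2:
n(G) available = 5.433 mol
n(B) = 1.590×1000 / 135.40 = 11.74 mol
n/ν for G = 5.433/2 = 2.717
n/ν for B = 11.74/3 = 3.913
Smallest n/ν is G → limiting reagent.
n(Z) = (2/2) × 5.433 = 5.433 mol

5.43 mol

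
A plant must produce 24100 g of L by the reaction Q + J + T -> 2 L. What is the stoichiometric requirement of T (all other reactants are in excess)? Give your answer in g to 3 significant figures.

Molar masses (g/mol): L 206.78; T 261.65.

15200 g

n(L) = 24100 / 206.78 = 116.5 mol
n(T) = (1/2) × 116.5 = 58.25 mol
mass = 58.25 × 261.65 = 15240 g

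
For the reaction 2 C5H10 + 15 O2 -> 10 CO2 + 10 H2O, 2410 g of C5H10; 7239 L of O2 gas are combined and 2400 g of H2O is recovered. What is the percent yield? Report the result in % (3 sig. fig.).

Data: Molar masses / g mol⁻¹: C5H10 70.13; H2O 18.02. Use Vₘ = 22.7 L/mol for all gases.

77.5 %

n(C5H10) = 2410 / 70.13 = 34.36 mol
n(O2) = 7239 / 22.7 = 318.9 mol
n/ν for C5H10 = 34.36/2 = 17.18
n/ν for O2 = 318.9/15 = 21.26
Smallest n/ν is C5H10 → limiting reagent.
theoretical n(H2O) = (10/2) × 34.36 = 171.8 mol → 3096 g
% yield = 2400 / 3096 × 100 = 77.52 %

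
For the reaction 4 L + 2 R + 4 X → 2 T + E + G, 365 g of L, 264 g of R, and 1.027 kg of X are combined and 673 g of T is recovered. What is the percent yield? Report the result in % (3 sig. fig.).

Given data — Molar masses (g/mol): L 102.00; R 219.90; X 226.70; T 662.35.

n(L) = 365.0 / 102.00 = 3.578 mol
n(R) = 264.0 / 219.90 = 1.201 mol
n(X) = 1.027×1000 / 226.70 = 4.530 mol
n/ν for L = 3.578/4 = 0.8945
n/ν for R = 1.201/2 = 0.6005
n/ν for X = 4.530/4 = 1.133
Smallest n/ν is R → limiting reagent.
theoretical n(T) = (2/2) × 1.201 = 1.201 mol → 795.5 g
% yield = 673 / 795.5 × 100 = 84.60 %

84.6 %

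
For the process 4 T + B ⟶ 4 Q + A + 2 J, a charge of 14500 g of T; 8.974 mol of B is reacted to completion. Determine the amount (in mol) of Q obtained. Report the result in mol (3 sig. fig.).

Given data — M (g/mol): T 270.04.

35.9 mol

n(T) = 14500 / 270.04 = 53.70 mol
n(B) = 8.974 mol
n/ν → T: 13.43, B: 8.974; B is limiting.
n(Q) = (4/1) × 8.974 = 35.90 mol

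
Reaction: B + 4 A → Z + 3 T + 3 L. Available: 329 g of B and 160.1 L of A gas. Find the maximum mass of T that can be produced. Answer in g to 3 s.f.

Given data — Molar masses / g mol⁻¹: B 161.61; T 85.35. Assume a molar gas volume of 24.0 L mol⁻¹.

427 g

n(B) = 329.0 / 161.61 = 2.036 mol
n(A) = 160.1 / 24.0 = 6.671 mol
n/ν for B = 2.036/1 = 2.036
n/ν for A = 6.671/4 = 1.668
Smallest n/ν is A → limiting reagent.
n(T) = (3/4) × 6.671 = 5.003 mol
mass = 5.003 × 85.35 = 427.0 g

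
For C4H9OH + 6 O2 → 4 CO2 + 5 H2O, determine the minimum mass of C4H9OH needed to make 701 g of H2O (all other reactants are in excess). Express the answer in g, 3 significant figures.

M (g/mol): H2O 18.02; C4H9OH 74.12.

n(H2O) = 701 / 18.02 = 38.90 mol
n(C4H9OH) = (1/5) × 38.90 = 7.780 mol
mass = 7.780 × 74.12 = 576.7 g

577 g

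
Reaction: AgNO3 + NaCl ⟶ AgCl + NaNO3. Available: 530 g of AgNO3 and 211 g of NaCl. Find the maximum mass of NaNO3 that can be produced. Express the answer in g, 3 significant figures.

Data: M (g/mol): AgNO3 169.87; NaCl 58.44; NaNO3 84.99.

n(AgNO3) = 530.0 / 169.87 = 3.120 mol
n(NaCl) = 211.0 / 58.44 = 3.611 mol
n/ν for AgNO3 = 3.120/1 = 3.120
n/ν for NaCl = 3.611/1 = 3.611
Smallest n/ν is AgNO3 → limiting reagent.
n(NaNO3) = (1/1) × 3.120 = 3.120 mol
mass = 3.120 × 84.99 = 265.2 g

265 g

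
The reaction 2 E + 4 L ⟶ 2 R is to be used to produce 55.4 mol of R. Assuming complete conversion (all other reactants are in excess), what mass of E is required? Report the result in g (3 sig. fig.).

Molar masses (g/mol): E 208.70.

11600 g

n(R) = 55.40 mol
n(E) = (2/2) × 55.40 = 55.40 mol
mass = 55.40 × 208.70 = 11560 g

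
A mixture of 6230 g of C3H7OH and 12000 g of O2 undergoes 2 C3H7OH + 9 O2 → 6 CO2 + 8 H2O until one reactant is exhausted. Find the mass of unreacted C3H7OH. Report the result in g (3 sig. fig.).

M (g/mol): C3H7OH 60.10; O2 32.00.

n(C3H7OH) = 6230 / 60.10 = 103.7 mol
n(O2) = 12000 / 32.00 = 375.0 mol
n/ν → C3H7OH: 51.85, O2: 41.67; O2 is limiting.
C3H7OH consumed = (2/9) × 375.0 = 83.33 mol
C3H7OH remaining = 103.7 − 83.33 = 20.37 mol
mass = 20.37 × 60.10 = 1224 g

1220 g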